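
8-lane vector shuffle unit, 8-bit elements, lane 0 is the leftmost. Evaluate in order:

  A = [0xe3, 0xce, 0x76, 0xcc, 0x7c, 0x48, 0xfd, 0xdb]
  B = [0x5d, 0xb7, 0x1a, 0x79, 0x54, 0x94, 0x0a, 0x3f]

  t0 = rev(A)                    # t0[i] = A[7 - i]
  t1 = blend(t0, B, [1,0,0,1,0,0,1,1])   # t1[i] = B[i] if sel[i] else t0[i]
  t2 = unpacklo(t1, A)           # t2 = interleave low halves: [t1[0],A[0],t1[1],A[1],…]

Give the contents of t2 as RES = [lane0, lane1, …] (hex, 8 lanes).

t0 = [0xdb, 0xfd, 0x48, 0x7c, 0xcc, 0x76, 0xce, 0xe3]
t1 = [0x5d, 0xfd, 0x48, 0x79, 0xcc, 0x76, 0x0a, 0x3f]
t2 = [0x5d, 0xe3, 0xfd, 0xce, 0x48, 0x76, 0x79, 0xcc]

RES = [0x5d, 0xe3, 0xfd, 0xce, 0x48, 0x76, 0x79, 0xcc]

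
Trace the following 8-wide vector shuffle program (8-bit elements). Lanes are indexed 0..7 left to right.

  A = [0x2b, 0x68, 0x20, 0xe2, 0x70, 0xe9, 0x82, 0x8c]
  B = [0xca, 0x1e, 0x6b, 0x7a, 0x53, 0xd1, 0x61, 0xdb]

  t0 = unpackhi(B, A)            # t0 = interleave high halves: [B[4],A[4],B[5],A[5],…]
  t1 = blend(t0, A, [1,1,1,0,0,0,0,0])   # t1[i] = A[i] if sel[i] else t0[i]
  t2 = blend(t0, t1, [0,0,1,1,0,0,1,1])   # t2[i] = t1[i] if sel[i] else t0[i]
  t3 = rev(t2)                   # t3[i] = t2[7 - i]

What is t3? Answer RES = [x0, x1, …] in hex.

t0 = [0x53, 0x70, 0xd1, 0xe9, 0x61, 0x82, 0xdb, 0x8c]
t1 = [0x2b, 0x68, 0x20, 0xe9, 0x61, 0x82, 0xdb, 0x8c]
t2 = [0x53, 0x70, 0x20, 0xe9, 0x61, 0x82, 0xdb, 0x8c]
t3 = [0x8c, 0xdb, 0x82, 0x61, 0xe9, 0x20, 0x70, 0x53]

RES = [ 0x8c  0xdb  0x82  0x61  0xe9  0x20  0x70  0x53 ]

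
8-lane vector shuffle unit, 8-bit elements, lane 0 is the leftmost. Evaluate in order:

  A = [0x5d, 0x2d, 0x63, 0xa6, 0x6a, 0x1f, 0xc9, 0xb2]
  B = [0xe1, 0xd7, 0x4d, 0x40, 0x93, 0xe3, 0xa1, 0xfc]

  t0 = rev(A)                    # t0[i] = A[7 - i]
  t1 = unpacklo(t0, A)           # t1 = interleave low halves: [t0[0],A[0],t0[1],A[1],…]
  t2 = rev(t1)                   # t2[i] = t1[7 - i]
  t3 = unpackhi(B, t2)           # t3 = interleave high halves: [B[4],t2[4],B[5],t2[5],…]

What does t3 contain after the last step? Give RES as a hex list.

RES = [0x93, 0x2d, 0xe3, 0xc9, 0xa1, 0x5d, 0xfc, 0xb2]

t0 = [0xb2, 0xc9, 0x1f, 0x6a, 0xa6, 0x63, 0x2d, 0x5d]
t1 = [0xb2, 0x5d, 0xc9, 0x2d, 0x1f, 0x63, 0x6a, 0xa6]
t2 = [0xa6, 0x6a, 0x63, 0x1f, 0x2d, 0xc9, 0x5d, 0xb2]
t3 = [0x93, 0x2d, 0xe3, 0xc9, 0xa1, 0x5d, 0xfc, 0xb2]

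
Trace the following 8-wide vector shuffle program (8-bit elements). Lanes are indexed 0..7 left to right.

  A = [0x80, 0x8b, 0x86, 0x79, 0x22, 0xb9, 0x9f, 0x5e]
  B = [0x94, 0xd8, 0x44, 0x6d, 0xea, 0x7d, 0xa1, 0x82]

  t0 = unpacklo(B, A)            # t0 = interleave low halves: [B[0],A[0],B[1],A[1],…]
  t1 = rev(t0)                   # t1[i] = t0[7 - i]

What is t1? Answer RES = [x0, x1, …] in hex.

t0 = [0x94, 0x80, 0xd8, 0x8b, 0x44, 0x86, 0x6d, 0x79]
t1 = [0x79, 0x6d, 0x86, 0x44, 0x8b, 0xd8, 0x80, 0x94]

RES = [0x79, 0x6d, 0x86, 0x44, 0x8b, 0xd8, 0x80, 0x94]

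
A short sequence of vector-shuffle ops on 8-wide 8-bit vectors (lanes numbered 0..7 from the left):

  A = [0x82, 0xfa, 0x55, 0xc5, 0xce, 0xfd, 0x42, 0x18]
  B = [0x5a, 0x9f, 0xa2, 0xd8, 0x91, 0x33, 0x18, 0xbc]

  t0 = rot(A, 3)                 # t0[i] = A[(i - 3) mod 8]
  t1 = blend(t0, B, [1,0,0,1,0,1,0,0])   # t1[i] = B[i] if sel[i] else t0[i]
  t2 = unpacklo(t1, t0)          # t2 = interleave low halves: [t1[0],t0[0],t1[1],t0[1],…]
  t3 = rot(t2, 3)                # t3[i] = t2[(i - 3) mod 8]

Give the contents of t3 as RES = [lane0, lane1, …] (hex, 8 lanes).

→ t0 |fd|42|18|82|fa|55|c5|ce|
→ t1 |5a|42|18|d8|fa|33|c5|ce|
→ t2 |5a|fd|42|42|18|18|d8|82|
→ t3 |18|d8|82|5a|fd|42|42|18|

RES = [ 0x18  0xd8  0x82  0x5a  0xfd  0x42  0x42  0x18 ]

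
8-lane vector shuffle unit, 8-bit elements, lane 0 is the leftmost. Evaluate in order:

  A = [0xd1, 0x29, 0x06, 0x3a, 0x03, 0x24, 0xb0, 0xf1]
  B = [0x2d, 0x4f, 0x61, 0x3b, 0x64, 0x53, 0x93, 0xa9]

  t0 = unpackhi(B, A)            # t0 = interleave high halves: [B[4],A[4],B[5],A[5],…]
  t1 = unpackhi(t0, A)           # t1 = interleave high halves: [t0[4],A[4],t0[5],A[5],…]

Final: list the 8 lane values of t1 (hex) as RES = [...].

RES = [ 0x93  0x03  0xb0  0x24  0xa9  0xb0  0xf1  0xf1 ]

→ t0 |64|03|53|24|93|b0|a9|f1|
→ t1 |93|03|b0|24|a9|b0|f1|f1|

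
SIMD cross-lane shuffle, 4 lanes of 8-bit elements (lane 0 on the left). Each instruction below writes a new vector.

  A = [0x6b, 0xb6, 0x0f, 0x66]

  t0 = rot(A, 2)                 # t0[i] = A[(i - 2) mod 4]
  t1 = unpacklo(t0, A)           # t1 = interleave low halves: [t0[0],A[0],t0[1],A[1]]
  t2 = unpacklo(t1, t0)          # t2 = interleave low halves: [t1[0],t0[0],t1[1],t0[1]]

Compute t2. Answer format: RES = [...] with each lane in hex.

RES = [0x0f, 0x0f, 0x6b, 0x66]

  t0: 0f 66 6b b6
  t1: 0f 6b 66 b6
  t2: 0f 0f 6b 66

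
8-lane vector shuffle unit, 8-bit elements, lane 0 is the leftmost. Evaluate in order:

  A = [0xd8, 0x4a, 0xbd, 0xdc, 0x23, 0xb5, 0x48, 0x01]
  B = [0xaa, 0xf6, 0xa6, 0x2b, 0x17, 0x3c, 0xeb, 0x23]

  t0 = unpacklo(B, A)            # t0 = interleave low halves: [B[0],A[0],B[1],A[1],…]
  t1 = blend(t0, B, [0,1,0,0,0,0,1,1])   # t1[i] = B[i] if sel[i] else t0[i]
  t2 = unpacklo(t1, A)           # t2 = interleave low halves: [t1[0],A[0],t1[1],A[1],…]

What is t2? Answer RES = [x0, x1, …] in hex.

→ t0 |aa|d8|f6|4a|a6|bd|2b|dc|
→ t1 |aa|f6|f6|4a|a6|bd|eb|23|
→ t2 |aa|d8|f6|4a|f6|bd|4a|dc|

RES = [ 0xaa  0xd8  0xf6  0x4a  0xf6  0xbd  0x4a  0xdc ]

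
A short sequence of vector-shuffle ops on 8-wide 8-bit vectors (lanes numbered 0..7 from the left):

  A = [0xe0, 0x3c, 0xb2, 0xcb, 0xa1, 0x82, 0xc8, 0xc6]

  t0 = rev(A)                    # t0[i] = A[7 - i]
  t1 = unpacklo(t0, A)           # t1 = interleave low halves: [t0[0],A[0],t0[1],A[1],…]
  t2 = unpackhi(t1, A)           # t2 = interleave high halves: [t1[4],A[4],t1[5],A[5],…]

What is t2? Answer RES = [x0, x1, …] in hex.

  t0: c6 c8 82 a1 cb b2 3c e0
  t1: c6 e0 c8 3c 82 b2 a1 cb
  t2: 82 a1 b2 82 a1 c8 cb c6

RES = [ 0x82  0xa1  0xb2  0x82  0xa1  0xc8  0xcb  0xc6 ]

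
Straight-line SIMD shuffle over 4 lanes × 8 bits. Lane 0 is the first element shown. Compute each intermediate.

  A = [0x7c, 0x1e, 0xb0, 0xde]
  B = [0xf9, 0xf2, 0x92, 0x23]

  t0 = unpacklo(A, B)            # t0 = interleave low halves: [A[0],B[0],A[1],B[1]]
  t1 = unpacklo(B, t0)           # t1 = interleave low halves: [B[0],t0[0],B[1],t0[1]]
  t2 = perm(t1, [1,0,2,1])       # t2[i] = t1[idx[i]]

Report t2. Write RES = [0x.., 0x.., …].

→ t0 |7c|f9|1e|f2|
→ t1 |f9|7c|f2|f9|
→ t2 |7c|f9|f2|7c|

RES = [0x7c, 0xf9, 0xf2, 0x7c]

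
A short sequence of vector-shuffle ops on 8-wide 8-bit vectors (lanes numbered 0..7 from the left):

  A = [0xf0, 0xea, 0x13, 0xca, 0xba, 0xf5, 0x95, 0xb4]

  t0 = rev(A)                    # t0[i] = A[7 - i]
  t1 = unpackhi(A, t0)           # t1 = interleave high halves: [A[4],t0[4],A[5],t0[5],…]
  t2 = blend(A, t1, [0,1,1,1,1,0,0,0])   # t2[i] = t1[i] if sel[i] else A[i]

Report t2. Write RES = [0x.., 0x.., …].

RES = [ 0xf0  0xca  0xf5  0x13  0x95  0xf5  0x95  0xb4 ]

  t0: b4 95 f5 ba ca 13 ea f0
  t1: ba ca f5 13 95 ea b4 f0
  t2: f0 ca f5 13 95 f5 95 b4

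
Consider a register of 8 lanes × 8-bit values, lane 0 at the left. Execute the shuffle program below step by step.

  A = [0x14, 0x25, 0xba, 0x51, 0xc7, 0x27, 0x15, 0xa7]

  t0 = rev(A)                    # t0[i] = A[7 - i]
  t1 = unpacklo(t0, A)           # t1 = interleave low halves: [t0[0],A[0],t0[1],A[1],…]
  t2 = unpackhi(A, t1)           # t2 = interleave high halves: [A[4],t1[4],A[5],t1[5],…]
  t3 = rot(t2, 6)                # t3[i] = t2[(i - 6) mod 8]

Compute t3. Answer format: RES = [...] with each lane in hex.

t0 = [0xa7, 0x15, 0x27, 0xc7, 0x51, 0xba, 0x25, 0x14]
t1 = [0xa7, 0x14, 0x15, 0x25, 0x27, 0xba, 0xc7, 0x51]
t2 = [0xc7, 0x27, 0x27, 0xba, 0x15, 0xc7, 0xa7, 0x51]
t3 = [0x27, 0xba, 0x15, 0xc7, 0xa7, 0x51, 0xc7, 0x27]

RES = [0x27, 0xba, 0x15, 0xc7, 0xa7, 0x51, 0xc7, 0x27]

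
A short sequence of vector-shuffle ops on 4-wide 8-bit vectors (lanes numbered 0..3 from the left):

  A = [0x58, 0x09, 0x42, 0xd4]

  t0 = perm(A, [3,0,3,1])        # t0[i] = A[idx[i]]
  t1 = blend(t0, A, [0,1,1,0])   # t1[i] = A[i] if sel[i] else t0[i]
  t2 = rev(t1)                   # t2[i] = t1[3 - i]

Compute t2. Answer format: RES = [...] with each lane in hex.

RES = [0x09, 0x42, 0x09, 0xd4]

  t0: d4 58 d4 09
  t1: d4 09 42 09
  t2: 09 42 09 d4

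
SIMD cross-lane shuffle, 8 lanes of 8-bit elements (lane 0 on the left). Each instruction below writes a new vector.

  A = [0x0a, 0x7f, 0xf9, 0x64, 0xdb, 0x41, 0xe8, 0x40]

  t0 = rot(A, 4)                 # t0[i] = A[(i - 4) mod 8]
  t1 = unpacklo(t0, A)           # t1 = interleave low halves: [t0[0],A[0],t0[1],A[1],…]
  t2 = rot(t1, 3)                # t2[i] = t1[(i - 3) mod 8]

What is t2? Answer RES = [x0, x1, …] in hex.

RES = [ 0xf9  0x40  0x64  0xdb  0x0a  0x41  0x7f  0xe8 ]

t0 = [0xdb, 0x41, 0xe8, 0x40, 0x0a, 0x7f, 0xf9, 0x64]
t1 = [0xdb, 0x0a, 0x41, 0x7f, 0xe8, 0xf9, 0x40, 0x64]
t2 = [0xf9, 0x40, 0x64, 0xdb, 0x0a, 0x41, 0x7f, 0xe8]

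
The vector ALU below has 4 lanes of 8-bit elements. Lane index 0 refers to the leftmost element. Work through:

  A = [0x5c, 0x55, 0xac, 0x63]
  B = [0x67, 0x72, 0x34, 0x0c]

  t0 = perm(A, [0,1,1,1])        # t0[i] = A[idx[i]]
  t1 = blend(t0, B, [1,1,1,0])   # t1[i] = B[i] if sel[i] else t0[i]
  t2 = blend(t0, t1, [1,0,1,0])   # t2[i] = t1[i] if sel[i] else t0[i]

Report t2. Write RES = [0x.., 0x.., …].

RES = [ 0x67  0x55  0x34  0x55 ]

t0 = [0x5c, 0x55, 0x55, 0x55]
t1 = [0x67, 0x72, 0x34, 0x55]
t2 = [0x67, 0x55, 0x34, 0x55]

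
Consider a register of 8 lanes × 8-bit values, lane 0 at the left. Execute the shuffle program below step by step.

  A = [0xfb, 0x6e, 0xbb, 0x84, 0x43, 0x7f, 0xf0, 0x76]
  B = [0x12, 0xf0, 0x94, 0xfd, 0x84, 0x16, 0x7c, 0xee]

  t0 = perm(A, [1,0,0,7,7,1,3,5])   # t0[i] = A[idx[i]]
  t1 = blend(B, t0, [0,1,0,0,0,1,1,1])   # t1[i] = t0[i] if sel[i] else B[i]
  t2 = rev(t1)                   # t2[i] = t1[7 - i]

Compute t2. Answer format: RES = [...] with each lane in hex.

t0 = [0x6e, 0xfb, 0xfb, 0x76, 0x76, 0x6e, 0x84, 0x7f]
t1 = [0x12, 0xfb, 0x94, 0xfd, 0x84, 0x6e, 0x84, 0x7f]
t2 = [0x7f, 0x84, 0x6e, 0x84, 0xfd, 0x94, 0xfb, 0x12]

RES = [0x7f, 0x84, 0x6e, 0x84, 0xfd, 0x94, 0xfb, 0x12]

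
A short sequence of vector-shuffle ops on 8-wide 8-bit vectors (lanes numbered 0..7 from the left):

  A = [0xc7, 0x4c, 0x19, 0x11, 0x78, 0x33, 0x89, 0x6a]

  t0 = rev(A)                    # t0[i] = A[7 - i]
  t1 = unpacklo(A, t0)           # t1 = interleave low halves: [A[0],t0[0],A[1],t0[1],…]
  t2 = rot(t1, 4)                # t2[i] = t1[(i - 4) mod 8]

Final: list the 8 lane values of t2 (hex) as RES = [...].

RES = [0x19, 0x33, 0x11, 0x78, 0xc7, 0x6a, 0x4c, 0x89]

  t0: 6a 89 33 78 11 19 4c c7
  t1: c7 6a 4c 89 19 33 11 78
  t2: 19 33 11 78 c7 6a 4c 89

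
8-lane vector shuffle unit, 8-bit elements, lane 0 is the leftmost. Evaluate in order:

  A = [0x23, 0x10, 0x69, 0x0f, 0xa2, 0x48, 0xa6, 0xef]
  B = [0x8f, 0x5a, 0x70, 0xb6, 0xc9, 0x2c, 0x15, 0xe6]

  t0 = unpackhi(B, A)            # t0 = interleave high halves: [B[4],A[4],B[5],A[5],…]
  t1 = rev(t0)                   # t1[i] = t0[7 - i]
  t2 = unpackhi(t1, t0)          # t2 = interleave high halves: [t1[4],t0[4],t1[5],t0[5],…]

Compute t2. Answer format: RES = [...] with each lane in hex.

RES = [ 0x48  0x15  0x2c  0xa6  0xa2  0xe6  0xc9  0xef ]

t0 = [0xc9, 0xa2, 0x2c, 0x48, 0x15, 0xa6, 0xe6, 0xef]
t1 = [0xef, 0xe6, 0xa6, 0x15, 0x48, 0x2c, 0xa2, 0xc9]
t2 = [0x48, 0x15, 0x2c, 0xa6, 0xa2, 0xe6, 0xc9, 0xef]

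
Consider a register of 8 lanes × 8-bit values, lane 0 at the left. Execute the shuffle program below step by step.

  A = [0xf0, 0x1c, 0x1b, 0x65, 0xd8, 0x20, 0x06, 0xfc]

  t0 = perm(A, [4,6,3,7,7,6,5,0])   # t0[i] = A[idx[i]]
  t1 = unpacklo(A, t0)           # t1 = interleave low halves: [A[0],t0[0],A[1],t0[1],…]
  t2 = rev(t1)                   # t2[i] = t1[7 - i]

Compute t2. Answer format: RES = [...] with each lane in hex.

RES = [0xfc, 0x65, 0x65, 0x1b, 0x06, 0x1c, 0xd8, 0xf0]

→ t0 |d8|06|65|fc|fc|06|20|f0|
→ t1 |f0|d8|1c|06|1b|65|65|fc|
→ t2 |fc|65|65|1b|06|1c|d8|f0|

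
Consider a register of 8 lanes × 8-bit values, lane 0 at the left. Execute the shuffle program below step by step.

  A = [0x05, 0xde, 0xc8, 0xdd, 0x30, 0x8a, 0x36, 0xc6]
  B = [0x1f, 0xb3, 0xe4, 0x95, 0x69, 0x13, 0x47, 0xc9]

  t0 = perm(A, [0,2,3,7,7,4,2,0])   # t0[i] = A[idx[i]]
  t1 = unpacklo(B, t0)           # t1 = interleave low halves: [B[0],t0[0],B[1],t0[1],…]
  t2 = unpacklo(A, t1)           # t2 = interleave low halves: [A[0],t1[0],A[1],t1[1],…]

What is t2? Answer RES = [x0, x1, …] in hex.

  t0: 05 c8 dd c6 c6 30 c8 05
  t1: 1f 05 b3 c8 e4 dd 95 c6
  t2: 05 1f de 05 c8 b3 dd c8

RES = [ 0x05  0x1f  0xde  0x05  0xc8  0xb3  0xdd  0xc8 ]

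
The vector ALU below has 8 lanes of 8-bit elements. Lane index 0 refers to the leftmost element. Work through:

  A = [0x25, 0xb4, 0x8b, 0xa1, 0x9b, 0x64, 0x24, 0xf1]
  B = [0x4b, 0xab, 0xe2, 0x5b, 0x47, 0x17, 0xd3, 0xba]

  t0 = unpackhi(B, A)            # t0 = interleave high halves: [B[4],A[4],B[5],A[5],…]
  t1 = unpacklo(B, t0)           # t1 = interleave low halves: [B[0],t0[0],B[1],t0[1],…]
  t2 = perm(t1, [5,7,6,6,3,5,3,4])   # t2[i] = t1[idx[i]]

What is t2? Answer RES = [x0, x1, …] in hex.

t0 = [0x47, 0x9b, 0x17, 0x64, 0xd3, 0x24, 0xba, 0xf1]
t1 = [0x4b, 0x47, 0xab, 0x9b, 0xe2, 0x17, 0x5b, 0x64]
t2 = [0x17, 0x64, 0x5b, 0x5b, 0x9b, 0x17, 0x9b, 0xe2]

RES = [ 0x17  0x64  0x5b  0x5b  0x9b  0x17  0x9b  0xe2 ]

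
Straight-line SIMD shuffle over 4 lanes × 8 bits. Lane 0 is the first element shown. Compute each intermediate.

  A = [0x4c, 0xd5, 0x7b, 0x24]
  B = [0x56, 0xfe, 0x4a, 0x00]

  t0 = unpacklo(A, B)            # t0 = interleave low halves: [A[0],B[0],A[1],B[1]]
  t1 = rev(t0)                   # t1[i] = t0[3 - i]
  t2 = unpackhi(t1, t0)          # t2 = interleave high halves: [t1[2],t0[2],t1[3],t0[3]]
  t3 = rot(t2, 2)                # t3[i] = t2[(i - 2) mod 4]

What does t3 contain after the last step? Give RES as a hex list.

t0 = [0x4c, 0x56, 0xd5, 0xfe]
t1 = [0xfe, 0xd5, 0x56, 0x4c]
t2 = [0x56, 0xd5, 0x4c, 0xfe]
t3 = [0x4c, 0xfe, 0x56, 0xd5]

RES = [ 0x4c  0xfe  0x56  0xd5 ]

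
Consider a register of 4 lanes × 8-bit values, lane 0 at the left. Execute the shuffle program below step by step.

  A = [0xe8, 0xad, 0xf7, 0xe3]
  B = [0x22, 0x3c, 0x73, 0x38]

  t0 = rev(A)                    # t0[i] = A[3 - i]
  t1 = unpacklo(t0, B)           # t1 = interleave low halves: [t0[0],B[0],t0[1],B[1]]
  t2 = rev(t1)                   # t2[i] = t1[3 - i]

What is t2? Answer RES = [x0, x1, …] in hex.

RES = [0x3c, 0xf7, 0x22, 0xe3]

t0 = [0xe3, 0xf7, 0xad, 0xe8]
t1 = [0xe3, 0x22, 0xf7, 0x3c]
t2 = [0x3c, 0xf7, 0x22, 0xe3]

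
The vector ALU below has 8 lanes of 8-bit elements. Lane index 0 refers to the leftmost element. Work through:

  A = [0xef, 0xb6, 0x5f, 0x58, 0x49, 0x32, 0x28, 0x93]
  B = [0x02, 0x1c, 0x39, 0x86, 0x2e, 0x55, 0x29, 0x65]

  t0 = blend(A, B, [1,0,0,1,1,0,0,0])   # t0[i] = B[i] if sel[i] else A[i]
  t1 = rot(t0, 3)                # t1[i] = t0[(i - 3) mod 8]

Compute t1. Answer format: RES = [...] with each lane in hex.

RES = [0x32, 0x28, 0x93, 0x02, 0xb6, 0x5f, 0x86, 0x2e]

  t0: 02 b6 5f 86 2e 32 28 93
  t1: 32 28 93 02 b6 5f 86 2e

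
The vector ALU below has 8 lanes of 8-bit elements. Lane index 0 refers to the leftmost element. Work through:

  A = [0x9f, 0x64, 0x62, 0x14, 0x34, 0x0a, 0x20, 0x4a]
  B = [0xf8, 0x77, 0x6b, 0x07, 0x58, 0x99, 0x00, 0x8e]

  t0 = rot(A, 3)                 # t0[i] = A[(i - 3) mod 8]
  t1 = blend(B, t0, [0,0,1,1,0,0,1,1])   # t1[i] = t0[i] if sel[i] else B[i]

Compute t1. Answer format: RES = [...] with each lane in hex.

RES = [0xf8, 0x77, 0x4a, 0x9f, 0x58, 0x99, 0x14, 0x34]

→ t0 |0a|20|4a|9f|64|62|14|34|
→ t1 |f8|77|4a|9f|58|99|14|34|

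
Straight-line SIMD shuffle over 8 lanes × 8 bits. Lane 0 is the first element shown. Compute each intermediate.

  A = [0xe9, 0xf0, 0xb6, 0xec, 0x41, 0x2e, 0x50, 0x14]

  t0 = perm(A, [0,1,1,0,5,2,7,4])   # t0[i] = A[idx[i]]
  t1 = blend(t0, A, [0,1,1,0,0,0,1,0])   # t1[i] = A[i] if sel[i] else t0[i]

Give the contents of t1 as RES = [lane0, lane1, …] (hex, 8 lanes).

→ t0 |e9|f0|f0|e9|2e|b6|14|41|
→ t1 |e9|f0|b6|e9|2e|b6|50|41|

RES = [ 0xe9  0xf0  0xb6  0xe9  0x2e  0xb6  0x50  0x41 ]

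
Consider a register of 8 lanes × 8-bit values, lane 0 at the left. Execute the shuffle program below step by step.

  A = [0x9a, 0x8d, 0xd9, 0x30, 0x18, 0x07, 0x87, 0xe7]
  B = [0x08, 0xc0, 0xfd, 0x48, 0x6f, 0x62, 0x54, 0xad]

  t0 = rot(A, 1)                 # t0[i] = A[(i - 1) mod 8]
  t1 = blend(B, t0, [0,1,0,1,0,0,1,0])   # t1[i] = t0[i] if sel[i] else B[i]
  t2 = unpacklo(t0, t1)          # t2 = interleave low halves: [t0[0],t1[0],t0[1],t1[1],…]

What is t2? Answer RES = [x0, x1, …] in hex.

RES = [0xe7, 0x08, 0x9a, 0x9a, 0x8d, 0xfd, 0xd9, 0xd9]

→ t0 |e7|9a|8d|d9|30|18|07|87|
→ t1 |08|9a|fd|d9|6f|62|07|ad|
→ t2 |e7|08|9a|9a|8d|fd|d9|d9|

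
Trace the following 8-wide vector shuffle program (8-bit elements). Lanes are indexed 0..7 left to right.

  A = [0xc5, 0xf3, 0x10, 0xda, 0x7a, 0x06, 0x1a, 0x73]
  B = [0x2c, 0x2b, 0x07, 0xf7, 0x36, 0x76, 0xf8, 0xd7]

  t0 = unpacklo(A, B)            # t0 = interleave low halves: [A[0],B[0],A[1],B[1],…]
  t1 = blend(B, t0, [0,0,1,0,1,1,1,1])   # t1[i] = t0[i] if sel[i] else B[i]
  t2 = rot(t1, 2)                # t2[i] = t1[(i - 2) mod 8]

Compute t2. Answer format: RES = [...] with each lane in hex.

→ t0 |c5|2c|f3|2b|10|07|da|f7|
→ t1 |2c|2b|f3|f7|10|07|da|f7|
→ t2 |da|f7|2c|2b|f3|f7|10|07|

RES = [ 0xda  0xf7  0x2c  0x2b  0xf3  0xf7  0x10  0x07 ]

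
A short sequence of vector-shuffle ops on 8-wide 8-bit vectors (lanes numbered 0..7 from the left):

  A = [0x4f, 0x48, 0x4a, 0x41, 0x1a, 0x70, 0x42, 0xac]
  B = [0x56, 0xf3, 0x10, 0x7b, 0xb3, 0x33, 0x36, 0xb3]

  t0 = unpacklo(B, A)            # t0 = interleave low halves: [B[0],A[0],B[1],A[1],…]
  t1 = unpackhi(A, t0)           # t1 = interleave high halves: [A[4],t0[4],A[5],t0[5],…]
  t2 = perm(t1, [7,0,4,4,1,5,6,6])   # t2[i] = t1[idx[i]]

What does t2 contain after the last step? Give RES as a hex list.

  t0: 56 4f f3 48 10 4a 7b 41
  t1: 1a 10 70 4a 42 7b ac 41
  t2: 41 1a 42 42 10 7b ac ac

RES = [ 0x41  0x1a  0x42  0x42  0x10  0x7b  0xac  0xac ]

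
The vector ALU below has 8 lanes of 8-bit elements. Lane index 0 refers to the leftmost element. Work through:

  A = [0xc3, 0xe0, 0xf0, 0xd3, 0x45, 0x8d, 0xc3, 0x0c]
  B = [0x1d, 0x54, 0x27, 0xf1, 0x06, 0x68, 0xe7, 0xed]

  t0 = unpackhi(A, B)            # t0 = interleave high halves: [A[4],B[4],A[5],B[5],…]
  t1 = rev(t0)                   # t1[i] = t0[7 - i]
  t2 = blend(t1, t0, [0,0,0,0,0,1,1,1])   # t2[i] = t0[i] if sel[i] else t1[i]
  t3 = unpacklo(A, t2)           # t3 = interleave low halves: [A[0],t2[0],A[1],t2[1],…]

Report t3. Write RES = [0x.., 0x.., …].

RES = [ 0xc3  0xed  0xe0  0x0c  0xf0  0xe7  0xd3  0xc3 ]

t0 = [0x45, 0x06, 0x8d, 0x68, 0xc3, 0xe7, 0x0c, 0xed]
t1 = [0xed, 0x0c, 0xe7, 0xc3, 0x68, 0x8d, 0x06, 0x45]
t2 = [0xed, 0x0c, 0xe7, 0xc3, 0x68, 0xe7, 0x0c, 0xed]
t3 = [0xc3, 0xed, 0xe0, 0x0c, 0xf0, 0xe7, 0xd3, 0xc3]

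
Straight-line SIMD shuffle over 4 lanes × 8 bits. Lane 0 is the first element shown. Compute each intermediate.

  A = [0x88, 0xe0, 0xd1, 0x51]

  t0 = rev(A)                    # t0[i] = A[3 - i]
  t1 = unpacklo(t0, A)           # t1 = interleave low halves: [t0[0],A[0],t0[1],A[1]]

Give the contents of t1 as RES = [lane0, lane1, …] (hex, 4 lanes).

RES = [ 0x51  0x88  0xd1  0xe0 ]

→ t0 |51|d1|e0|88|
→ t1 |51|88|d1|e0|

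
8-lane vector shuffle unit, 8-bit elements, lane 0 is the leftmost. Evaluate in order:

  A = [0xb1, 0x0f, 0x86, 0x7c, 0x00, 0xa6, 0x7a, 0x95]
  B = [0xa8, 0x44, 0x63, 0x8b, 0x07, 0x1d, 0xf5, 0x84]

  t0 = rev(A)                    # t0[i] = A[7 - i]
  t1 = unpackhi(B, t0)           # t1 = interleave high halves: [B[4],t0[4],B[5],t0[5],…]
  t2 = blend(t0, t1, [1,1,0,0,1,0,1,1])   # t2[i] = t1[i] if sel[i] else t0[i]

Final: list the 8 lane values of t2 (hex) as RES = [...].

  t0: 95 7a a6 00 7c 86 0f b1
  t1: 07 7c 1d 86 f5 0f 84 b1
  t2: 07 7c a6 00 f5 86 84 b1

RES = [0x07, 0x7c, 0xa6, 0x00, 0xf5, 0x86, 0x84, 0xb1]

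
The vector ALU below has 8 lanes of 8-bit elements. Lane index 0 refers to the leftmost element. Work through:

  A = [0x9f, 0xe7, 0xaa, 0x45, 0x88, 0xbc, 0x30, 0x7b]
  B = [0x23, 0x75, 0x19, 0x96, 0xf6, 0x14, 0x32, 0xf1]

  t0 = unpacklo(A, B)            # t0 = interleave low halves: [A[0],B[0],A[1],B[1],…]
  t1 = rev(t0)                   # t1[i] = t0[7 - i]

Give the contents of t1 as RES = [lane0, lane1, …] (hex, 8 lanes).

t0 = [0x9f, 0x23, 0xe7, 0x75, 0xaa, 0x19, 0x45, 0x96]
t1 = [0x96, 0x45, 0x19, 0xaa, 0x75, 0xe7, 0x23, 0x9f]

RES = [ 0x96  0x45  0x19  0xaa  0x75  0xe7  0x23  0x9f ]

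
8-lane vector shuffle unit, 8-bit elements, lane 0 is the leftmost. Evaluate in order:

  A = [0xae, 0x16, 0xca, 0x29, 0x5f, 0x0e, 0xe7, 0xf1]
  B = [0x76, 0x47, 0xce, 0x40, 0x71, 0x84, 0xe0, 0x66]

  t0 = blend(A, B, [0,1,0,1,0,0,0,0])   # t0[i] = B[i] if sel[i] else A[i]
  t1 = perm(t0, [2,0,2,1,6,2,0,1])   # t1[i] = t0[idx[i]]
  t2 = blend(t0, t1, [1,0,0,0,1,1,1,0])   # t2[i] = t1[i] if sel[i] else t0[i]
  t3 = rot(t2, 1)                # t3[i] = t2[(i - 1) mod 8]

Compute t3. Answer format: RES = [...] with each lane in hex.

  t0: ae 47 ca 40 5f 0e e7 f1
  t1: ca ae ca 47 e7 ca ae 47
  t2: ca 47 ca 40 e7 ca ae f1
  t3: f1 ca 47 ca 40 e7 ca ae

RES = [0xf1, 0xca, 0x47, 0xca, 0x40, 0xe7, 0xca, 0xae]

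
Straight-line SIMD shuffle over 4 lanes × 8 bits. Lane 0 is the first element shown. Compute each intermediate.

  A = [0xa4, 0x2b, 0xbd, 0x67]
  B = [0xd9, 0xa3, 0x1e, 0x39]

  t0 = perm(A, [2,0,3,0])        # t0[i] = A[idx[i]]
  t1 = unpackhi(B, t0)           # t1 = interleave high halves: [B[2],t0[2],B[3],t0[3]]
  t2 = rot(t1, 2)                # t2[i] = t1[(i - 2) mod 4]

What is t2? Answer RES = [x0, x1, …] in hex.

RES = [0x39, 0xa4, 0x1e, 0x67]

→ t0 |bd|a4|67|a4|
→ t1 |1e|67|39|a4|
→ t2 |39|a4|1e|67|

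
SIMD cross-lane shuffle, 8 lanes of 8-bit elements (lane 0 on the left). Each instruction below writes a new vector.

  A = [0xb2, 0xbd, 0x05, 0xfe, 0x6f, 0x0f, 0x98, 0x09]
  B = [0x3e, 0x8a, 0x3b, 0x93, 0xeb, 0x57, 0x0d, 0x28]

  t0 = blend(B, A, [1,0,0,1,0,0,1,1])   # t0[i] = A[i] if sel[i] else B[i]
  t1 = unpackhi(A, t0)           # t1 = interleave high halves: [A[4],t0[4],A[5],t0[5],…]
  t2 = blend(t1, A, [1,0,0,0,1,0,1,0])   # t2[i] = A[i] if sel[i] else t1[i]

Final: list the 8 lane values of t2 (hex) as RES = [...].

RES = [ 0xb2  0xeb  0x0f  0x57  0x6f  0x98  0x98  0x09 ]

→ t0 |b2|8a|3b|fe|eb|57|98|09|
→ t1 |6f|eb|0f|57|98|98|09|09|
→ t2 |b2|eb|0f|57|6f|98|98|09|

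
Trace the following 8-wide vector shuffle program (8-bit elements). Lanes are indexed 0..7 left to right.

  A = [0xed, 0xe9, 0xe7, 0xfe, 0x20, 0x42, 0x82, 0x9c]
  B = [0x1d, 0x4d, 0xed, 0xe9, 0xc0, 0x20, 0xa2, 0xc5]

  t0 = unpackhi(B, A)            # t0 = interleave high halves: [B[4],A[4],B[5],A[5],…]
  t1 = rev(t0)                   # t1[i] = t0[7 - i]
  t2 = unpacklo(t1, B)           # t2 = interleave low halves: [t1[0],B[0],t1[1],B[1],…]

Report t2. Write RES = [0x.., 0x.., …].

RES = [ 0x9c  0x1d  0xc5  0x4d  0x82  0xed  0xa2  0xe9 ]

→ t0 |c0|20|20|42|a2|82|c5|9c|
→ t1 |9c|c5|82|a2|42|20|20|c0|
→ t2 |9c|1d|c5|4d|82|ed|a2|e9|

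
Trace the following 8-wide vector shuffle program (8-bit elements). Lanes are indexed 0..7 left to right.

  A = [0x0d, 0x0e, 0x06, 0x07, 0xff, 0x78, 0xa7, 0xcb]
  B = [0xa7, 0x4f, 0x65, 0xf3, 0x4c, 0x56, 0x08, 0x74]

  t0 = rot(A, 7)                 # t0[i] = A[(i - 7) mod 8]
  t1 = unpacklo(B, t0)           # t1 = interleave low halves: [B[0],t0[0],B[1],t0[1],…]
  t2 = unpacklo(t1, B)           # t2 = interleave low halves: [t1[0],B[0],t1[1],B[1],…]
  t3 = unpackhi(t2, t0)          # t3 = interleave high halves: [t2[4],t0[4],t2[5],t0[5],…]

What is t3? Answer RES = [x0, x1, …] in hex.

t0 = [0x0e, 0x06, 0x07, 0xff, 0x78, 0xa7, 0xcb, 0x0d]
t1 = [0xa7, 0x0e, 0x4f, 0x06, 0x65, 0x07, 0xf3, 0xff]
t2 = [0xa7, 0xa7, 0x0e, 0x4f, 0x4f, 0x65, 0x06, 0xf3]
t3 = [0x4f, 0x78, 0x65, 0xa7, 0x06, 0xcb, 0xf3, 0x0d]

RES = [ 0x4f  0x78  0x65  0xa7  0x06  0xcb  0xf3  0x0d ]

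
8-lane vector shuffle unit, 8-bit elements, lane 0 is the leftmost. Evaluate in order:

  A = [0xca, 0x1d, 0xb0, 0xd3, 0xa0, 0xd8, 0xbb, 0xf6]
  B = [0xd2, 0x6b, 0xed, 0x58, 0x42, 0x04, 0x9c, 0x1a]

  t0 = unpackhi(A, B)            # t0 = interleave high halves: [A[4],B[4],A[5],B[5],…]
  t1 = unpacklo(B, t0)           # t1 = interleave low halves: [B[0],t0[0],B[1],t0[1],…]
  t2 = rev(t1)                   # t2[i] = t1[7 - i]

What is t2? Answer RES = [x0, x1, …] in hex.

RES = [ 0x04  0x58  0xd8  0xed  0x42  0x6b  0xa0  0xd2 ]

t0 = [0xa0, 0x42, 0xd8, 0x04, 0xbb, 0x9c, 0xf6, 0x1a]
t1 = [0xd2, 0xa0, 0x6b, 0x42, 0xed, 0xd8, 0x58, 0x04]
t2 = [0x04, 0x58, 0xd8, 0xed, 0x42, 0x6b, 0xa0, 0xd2]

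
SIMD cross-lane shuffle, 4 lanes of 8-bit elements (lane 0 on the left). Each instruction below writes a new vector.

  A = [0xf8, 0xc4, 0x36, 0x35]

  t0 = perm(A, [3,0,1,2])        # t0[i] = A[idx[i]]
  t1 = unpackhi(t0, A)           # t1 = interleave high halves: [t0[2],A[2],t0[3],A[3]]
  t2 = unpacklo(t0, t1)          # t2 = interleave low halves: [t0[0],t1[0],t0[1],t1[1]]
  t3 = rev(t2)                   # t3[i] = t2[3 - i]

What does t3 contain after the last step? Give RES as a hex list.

RES = [ 0x36  0xf8  0xc4  0x35 ]

→ t0 |35|f8|c4|36|
→ t1 |c4|36|36|35|
→ t2 |35|c4|f8|36|
→ t3 |36|f8|c4|35|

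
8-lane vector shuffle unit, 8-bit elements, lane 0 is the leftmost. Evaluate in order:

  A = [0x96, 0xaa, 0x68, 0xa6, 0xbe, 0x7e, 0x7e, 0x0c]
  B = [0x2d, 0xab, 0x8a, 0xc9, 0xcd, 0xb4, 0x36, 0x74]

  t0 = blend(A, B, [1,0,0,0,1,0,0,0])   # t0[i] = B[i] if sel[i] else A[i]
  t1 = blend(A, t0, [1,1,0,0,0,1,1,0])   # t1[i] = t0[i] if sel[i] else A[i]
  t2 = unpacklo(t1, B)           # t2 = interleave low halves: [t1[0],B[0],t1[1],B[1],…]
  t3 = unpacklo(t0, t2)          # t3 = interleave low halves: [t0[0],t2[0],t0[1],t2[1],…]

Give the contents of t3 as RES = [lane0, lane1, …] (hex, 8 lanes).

→ t0 |2d|aa|68|a6|cd|7e|7e|0c|
→ t1 |2d|aa|68|a6|be|7e|7e|0c|
→ t2 |2d|2d|aa|ab|68|8a|a6|c9|
→ t3 |2d|2d|aa|2d|68|aa|a6|ab|

RES = [ 0x2d  0x2d  0xaa  0x2d  0x68  0xaa  0xa6  0xab ]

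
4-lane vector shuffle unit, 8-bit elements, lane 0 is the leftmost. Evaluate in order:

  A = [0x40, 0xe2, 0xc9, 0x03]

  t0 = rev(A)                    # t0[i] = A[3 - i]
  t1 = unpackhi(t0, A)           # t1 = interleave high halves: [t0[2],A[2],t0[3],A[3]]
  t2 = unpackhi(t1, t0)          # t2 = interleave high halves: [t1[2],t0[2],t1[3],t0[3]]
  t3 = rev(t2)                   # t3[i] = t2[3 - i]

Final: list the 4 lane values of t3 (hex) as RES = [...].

→ t0 |03|c9|e2|40|
→ t1 |e2|c9|40|03|
→ t2 |40|e2|03|40|
→ t3 |40|03|e2|40|

RES = [ 0x40  0x03  0xe2  0x40 ]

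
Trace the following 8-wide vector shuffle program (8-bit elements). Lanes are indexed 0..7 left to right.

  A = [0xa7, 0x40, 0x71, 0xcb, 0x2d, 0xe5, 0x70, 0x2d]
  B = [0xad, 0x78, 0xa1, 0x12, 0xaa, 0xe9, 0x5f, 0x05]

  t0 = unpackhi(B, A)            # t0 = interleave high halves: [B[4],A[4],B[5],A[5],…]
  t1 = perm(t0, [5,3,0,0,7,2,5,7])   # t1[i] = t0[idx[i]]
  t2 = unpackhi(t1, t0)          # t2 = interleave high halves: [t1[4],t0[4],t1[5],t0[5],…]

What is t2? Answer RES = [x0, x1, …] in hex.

RES = [ 0x2d  0x5f  0xe9  0x70  0x70  0x05  0x2d  0x2d ]

  t0: aa 2d e9 e5 5f 70 05 2d
  t1: 70 e5 aa aa 2d e9 70 2d
  t2: 2d 5f e9 70 70 05 2d 2d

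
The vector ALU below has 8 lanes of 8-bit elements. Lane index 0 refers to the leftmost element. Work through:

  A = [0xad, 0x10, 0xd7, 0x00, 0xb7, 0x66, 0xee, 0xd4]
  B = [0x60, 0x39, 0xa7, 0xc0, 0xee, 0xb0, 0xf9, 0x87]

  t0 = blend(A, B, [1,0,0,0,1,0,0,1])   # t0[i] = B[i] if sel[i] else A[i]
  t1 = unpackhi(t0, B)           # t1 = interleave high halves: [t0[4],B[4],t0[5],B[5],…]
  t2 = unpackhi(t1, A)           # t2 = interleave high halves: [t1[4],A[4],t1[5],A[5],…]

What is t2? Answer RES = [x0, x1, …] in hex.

→ t0 |60|10|d7|00|ee|66|ee|87|
→ t1 |ee|ee|66|b0|ee|f9|87|87|
→ t2 |ee|b7|f9|66|87|ee|87|d4|

RES = [0xee, 0xb7, 0xf9, 0x66, 0x87, 0xee, 0x87, 0xd4]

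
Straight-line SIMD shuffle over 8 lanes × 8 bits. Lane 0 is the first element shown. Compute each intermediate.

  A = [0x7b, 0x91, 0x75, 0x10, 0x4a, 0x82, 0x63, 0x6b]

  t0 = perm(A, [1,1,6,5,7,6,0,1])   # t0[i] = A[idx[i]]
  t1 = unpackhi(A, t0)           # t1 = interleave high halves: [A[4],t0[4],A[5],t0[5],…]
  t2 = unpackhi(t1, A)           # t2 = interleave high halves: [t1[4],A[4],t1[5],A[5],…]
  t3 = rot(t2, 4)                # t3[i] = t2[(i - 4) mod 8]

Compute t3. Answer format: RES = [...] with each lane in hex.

  t0: 91 91 63 82 6b 63 7b 91
  t1: 4a 6b 82 63 63 7b 6b 91
  t2: 63 4a 7b 82 6b 63 91 6b
  t3: 6b 63 91 6b 63 4a 7b 82

RES = [0x6b, 0x63, 0x91, 0x6b, 0x63, 0x4a, 0x7b, 0x82]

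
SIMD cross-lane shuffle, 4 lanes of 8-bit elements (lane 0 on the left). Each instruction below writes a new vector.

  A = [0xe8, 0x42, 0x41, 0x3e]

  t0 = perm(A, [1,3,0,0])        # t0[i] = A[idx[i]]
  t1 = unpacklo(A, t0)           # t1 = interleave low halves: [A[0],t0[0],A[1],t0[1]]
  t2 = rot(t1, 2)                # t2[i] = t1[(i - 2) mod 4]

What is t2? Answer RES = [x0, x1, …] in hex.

→ t0 |42|3e|e8|e8|
→ t1 |e8|42|42|3e|
→ t2 |42|3e|e8|42|

RES = [0x42, 0x3e, 0xe8, 0x42]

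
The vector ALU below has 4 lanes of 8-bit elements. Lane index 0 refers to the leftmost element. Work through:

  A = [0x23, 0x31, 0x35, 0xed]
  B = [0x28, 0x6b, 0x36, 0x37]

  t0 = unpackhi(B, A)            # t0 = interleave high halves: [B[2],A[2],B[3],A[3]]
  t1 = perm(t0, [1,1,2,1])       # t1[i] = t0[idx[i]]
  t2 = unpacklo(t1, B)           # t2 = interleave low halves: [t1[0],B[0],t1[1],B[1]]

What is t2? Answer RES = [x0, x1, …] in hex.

RES = [ 0x35  0x28  0x35  0x6b ]

  t0: 36 35 37 ed
  t1: 35 35 37 35
  t2: 35 28 35 6b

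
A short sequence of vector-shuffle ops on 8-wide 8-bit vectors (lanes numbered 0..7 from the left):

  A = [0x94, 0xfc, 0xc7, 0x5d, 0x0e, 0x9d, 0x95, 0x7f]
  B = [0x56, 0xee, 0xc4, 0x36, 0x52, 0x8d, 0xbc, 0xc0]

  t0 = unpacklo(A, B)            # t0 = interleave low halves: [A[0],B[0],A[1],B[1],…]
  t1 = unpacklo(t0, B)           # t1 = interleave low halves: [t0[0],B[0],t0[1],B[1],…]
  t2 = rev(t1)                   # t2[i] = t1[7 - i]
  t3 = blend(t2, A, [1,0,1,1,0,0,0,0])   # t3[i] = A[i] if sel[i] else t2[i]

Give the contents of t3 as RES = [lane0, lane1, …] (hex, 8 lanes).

  t0: 94 56 fc ee c7 c4 5d 36
  t1: 94 56 56 ee fc c4 ee 36
  t2: 36 ee c4 fc ee 56 56 94
  t3: 94 ee c7 5d ee 56 56 94

RES = [0x94, 0xee, 0xc7, 0x5d, 0xee, 0x56, 0x56, 0x94]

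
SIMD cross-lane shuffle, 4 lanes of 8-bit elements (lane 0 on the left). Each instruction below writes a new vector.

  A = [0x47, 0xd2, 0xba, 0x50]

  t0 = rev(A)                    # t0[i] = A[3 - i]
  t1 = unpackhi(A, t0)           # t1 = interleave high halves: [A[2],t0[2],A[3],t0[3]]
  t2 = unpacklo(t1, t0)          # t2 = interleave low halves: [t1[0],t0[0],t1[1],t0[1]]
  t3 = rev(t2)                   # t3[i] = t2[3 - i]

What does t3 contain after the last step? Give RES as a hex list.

t0 = [0x50, 0xba, 0xd2, 0x47]
t1 = [0xba, 0xd2, 0x50, 0x47]
t2 = [0xba, 0x50, 0xd2, 0xba]
t3 = [0xba, 0xd2, 0x50, 0xba]

RES = [ 0xba  0xd2  0x50  0xba ]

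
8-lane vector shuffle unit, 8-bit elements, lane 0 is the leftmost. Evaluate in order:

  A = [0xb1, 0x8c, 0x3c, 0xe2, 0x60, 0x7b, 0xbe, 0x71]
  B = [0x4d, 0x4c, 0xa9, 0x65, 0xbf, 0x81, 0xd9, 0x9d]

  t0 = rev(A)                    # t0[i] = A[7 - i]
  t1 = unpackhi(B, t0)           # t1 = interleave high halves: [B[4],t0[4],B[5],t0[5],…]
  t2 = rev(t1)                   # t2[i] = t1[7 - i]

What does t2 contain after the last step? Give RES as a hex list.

RES = [ 0xb1  0x9d  0x8c  0xd9  0x3c  0x81  0xe2  0xbf ]

→ t0 |71|be|7b|60|e2|3c|8c|b1|
→ t1 |bf|e2|81|3c|d9|8c|9d|b1|
→ t2 |b1|9d|8c|d9|3c|81|e2|bf|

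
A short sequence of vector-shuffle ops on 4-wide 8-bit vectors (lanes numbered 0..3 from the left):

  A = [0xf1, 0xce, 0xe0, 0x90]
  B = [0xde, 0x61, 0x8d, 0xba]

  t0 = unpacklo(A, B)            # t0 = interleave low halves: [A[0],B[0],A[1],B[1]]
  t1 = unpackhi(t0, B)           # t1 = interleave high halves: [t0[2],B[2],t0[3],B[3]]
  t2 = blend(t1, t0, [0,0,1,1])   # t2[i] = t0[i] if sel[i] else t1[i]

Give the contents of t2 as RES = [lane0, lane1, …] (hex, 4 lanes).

RES = [0xce, 0x8d, 0xce, 0x61]

t0 = [0xf1, 0xde, 0xce, 0x61]
t1 = [0xce, 0x8d, 0x61, 0xba]
t2 = [0xce, 0x8d, 0xce, 0x61]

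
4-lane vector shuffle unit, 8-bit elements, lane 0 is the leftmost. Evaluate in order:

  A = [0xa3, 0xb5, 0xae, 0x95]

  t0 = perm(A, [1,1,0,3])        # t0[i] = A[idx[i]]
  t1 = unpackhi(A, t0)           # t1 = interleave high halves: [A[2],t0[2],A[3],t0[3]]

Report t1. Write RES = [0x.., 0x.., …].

  t0: b5 b5 a3 95
  t1: ae a3 95 95

RES = [0xae, 0xa3, 0x95, 0x95]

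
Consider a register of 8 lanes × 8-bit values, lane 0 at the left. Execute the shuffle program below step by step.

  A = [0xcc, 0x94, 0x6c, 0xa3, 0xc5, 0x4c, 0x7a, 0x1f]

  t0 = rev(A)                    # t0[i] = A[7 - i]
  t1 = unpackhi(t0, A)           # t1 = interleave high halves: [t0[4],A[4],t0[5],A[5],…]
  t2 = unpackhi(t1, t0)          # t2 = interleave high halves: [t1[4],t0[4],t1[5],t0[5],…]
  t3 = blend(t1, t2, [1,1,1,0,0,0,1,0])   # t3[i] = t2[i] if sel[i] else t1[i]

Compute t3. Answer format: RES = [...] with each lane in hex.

RES = [ 0x94  0xa3  0x7a  0x4c  0x94  0x7a  0x1f  0x1f ]

t0 = [0x1f, 0x7a, 0x4c, 0xc5, 0xa3, 0x6c, 0x94, 0xcc]
t1 = [0xa3, 0xc5, 0x6c, 0x4c, 0x94, 0x7a, 0xcc, 0x1f]
t2 = [0x94, 0xa3, 0x7a, 0x6c, 0xcc, 0x94, 0x1f, 0xcc]
t3 = [0x94, 0xa3, 0x7a, 0x4c, 0x94, 0x7a, 0x1f, 0x1f]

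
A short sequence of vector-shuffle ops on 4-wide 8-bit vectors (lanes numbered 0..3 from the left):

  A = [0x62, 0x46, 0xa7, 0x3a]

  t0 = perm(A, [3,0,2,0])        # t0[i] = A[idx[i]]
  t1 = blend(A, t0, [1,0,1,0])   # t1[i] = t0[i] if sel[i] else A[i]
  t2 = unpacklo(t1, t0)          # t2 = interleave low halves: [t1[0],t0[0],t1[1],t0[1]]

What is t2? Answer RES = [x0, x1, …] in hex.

→ t0 |3a|62|a7|62|
→ t1 |3a|46|a7|3a|
→ t2 |3a|3a|46|62|

RES = [ 0x3a  0x3a  0x46  0x62 ]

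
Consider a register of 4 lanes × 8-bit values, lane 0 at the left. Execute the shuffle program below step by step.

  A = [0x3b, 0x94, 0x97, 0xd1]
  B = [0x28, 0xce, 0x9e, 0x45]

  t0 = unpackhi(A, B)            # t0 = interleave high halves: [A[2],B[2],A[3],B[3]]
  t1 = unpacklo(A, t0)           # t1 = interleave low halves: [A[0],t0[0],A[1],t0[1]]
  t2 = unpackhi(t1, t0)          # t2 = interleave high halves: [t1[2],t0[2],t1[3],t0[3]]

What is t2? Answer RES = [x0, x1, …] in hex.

→ t0 |97|9e|d1|45|
→ t1 |3b|97|94|9e|
→ t2 |94|d1|9e|45|

RES = [0x94, 0xd1, 0x9e, 0x45]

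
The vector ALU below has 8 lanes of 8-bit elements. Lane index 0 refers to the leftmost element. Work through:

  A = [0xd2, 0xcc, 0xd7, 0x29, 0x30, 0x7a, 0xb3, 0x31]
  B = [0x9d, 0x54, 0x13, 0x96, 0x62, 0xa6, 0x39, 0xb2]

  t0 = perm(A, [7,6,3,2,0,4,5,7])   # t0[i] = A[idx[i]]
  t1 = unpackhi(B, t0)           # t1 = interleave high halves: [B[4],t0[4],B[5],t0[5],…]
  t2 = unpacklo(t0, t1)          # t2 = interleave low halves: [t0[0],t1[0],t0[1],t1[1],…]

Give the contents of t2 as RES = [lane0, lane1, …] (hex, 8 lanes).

t0 = [0x31, 0xb3, 0x29, 0xd7, 0xd2, 0x30, 0x7a, 0x31]
t1 = [0x62, 0xd2, 0xa6, 0x30, 0x39, 0x7a, 0xb2, 0x31]
t2 = [0x31, 0x62, 0xb3, 0xd2, 0x29, 0xa6, 0xd7, 0x30]

RES = [0x31, 0x62, 0xb3, 0xd2, 0x29, 0xa6, 0xd7, 0x30]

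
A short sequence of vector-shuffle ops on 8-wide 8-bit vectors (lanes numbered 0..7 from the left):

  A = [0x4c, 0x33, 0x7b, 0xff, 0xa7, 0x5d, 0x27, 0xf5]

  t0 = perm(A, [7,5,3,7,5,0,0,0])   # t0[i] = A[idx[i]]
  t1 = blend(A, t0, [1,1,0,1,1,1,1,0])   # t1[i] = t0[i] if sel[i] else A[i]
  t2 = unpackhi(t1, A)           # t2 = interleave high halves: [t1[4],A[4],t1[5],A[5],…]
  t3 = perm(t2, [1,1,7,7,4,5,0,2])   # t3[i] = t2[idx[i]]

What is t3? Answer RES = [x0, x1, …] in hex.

RES = [0xa7, 0xa7, 0xf5, 0xf5, 0x4c, 0x27, 0x5d, 0x4c]

→ t0 |f5|5d|ff|f5|5d|4c|4c|4c|
→ t1 |f5|5d|7b|f5|5d|4c|4c|f5|
→ t2 |5d|a7|4c|5d|4c|27|f5|f5|
→ t3 |a7|a7|f5|f5|4c|27|5d|4c|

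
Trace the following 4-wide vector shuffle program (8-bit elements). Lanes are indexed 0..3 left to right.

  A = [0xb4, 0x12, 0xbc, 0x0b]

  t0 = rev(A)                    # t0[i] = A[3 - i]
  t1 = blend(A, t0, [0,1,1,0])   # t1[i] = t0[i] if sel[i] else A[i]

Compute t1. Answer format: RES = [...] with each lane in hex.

→ t0 |0b|bc|12|b4|
→ t1 |b4|bc|12|0b|

RES = [ 0xb4  0xbc  0x12  0x0b ]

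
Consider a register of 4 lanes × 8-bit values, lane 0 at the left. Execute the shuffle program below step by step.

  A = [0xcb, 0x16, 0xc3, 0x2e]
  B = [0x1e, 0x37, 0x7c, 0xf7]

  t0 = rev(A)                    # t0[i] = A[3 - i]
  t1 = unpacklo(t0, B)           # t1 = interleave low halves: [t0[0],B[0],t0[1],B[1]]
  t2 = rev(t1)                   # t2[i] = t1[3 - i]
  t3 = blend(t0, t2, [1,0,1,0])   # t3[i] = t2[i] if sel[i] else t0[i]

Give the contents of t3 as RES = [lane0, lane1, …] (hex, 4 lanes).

t0 = [0x2e, 0xc3, 0x16, 0xcb]
t1 = [0x2e, 0x1e, 0xc3, 0x37]
t2 = [0x37, 0xc3, 0x1e, 0x2e]
t3 = [0x37, 0xc3, 0x1e, 0xcb]

RES = [0x37, 0xc3, 0x1e, 0xcb]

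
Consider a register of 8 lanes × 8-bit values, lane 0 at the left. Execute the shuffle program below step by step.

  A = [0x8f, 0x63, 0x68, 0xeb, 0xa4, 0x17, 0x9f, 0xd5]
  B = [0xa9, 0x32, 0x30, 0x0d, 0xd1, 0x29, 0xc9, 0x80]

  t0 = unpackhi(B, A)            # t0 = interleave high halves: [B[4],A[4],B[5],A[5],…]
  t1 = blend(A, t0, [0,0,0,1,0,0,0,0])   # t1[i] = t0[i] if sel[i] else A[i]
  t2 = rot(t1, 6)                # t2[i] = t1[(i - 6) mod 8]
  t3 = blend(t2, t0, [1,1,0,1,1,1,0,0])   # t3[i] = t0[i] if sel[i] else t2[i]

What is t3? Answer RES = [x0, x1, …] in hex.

RES = [ 0xd1  0xa4  0xa4  0x17  0xc9  0x9f  0x8f  0x63 ]

  t0: d1 a4 29 17 c9 9f 80 d5
  t1: 8f 63 68 17 a4 17 9f d5
  t2: 68 17 a4 17 9f d5 8f 63
  t3: d1 a4 a4 17 c9 9f 8f 63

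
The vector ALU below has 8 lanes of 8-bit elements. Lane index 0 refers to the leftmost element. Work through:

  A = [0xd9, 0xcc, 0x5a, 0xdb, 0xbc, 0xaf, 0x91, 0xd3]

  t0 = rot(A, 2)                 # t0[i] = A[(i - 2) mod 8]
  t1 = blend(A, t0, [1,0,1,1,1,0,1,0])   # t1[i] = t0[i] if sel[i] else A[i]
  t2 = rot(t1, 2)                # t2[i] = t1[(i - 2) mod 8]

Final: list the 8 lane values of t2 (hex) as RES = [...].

t0 = [0x91, 0xd3, 0xd9, 0xcc, 0x5a, 0xdb, 0xbc, 0xaf]
t1 = [0x91, 0xcc, 0xd9, 0xcc, 0x5a, 0xaf, 0xbc, 0xd3]
t2 = [0xbc, 0xd3, 0x91, 0xcc, 0xd9, 0xcc, 0x5a, 0xaf]

RES = [ 0xbc  0xd3  0x91  0xcc  0xd9  0xcc  0x5a  0xaf ]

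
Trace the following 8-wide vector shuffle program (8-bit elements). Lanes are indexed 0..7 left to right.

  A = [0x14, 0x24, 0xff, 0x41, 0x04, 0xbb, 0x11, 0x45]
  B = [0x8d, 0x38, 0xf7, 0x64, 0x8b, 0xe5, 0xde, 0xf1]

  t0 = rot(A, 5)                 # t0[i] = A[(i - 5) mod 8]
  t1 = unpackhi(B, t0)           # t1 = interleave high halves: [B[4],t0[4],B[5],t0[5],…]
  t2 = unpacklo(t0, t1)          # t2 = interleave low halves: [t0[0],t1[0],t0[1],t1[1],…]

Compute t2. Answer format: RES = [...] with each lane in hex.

t0 = [0x41, 0x04, 0xbb, 0x11, 0x45, 0x14, 0x24, 0xff]
t1 = [0x8b, 0x45, 0xe5, 0x14, 0xde, 0x24, 0xf1, 0xff]
t2 = [0x41, 0x8b, 0x04, 0x45, 0xbb, 0xe5, 0x11, 0x14]

RES = [ 0x41  0x8b  0x04  0x45  0xbb  0xe5  0x11  0x14 ]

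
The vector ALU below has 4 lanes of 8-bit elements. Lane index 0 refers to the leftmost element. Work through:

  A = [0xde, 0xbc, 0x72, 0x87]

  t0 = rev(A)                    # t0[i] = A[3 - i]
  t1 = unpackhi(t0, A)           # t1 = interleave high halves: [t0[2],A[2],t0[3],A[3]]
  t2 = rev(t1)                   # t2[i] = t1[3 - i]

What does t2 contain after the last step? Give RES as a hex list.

RES = [0x87, 0xde, 0x72, 0xbc]

→ t0 |87|72|bc|de|
→ t1 |bc|72|de|87|
→ t2 |87|de|72|bc|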